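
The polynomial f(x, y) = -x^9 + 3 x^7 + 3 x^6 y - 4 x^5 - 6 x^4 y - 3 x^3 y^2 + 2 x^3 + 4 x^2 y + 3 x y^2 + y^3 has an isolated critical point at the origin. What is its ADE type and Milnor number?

The Hessian of f at 0 has rank 0. Corank 2; j^3 = (x + y)*(2*x^2 + 2*x*y + y^2) splits into three distinct lines over C (the quadratic factor has nonzero discriminant), so D_4.

Type D_4, Milnor number mu = 4.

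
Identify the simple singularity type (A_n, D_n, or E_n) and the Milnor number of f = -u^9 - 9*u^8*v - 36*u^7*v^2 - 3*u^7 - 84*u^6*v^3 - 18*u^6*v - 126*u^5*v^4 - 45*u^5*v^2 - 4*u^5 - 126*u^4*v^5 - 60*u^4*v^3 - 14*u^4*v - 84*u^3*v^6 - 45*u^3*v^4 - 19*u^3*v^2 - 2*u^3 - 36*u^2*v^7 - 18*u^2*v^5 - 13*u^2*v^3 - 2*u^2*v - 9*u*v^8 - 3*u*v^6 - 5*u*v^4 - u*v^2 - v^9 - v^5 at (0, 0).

Type D4, Milnor number mu = 4.

The Hessian of f at 0 has rank 0. Corank 2; j^3 = -u*(2*u^2 + 2*u*v + v^2) splits into three distinct lines over C (the quadratic factor has nonzero discriminant), so D_4.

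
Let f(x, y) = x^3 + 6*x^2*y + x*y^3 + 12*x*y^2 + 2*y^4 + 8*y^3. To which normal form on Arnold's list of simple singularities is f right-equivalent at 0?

E7

The Hessian of f at 0 has rank 0. Corank 2; j^3 = (x + 2*y)^3 is a perfect cube, so E-series; the 4-jet and mu = 7 give E_7.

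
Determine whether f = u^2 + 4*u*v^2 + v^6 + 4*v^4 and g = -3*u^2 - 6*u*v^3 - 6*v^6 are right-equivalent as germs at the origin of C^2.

Yes.

The Hessian of f at 0 has rank 1. Corank 1: A-series; mu = 5 gives A_5. The Hessian of g at 0 has rank 1. Corank 1: A-series; mu = 5 gives A_5. Both have type A_5, hence right-equivalent.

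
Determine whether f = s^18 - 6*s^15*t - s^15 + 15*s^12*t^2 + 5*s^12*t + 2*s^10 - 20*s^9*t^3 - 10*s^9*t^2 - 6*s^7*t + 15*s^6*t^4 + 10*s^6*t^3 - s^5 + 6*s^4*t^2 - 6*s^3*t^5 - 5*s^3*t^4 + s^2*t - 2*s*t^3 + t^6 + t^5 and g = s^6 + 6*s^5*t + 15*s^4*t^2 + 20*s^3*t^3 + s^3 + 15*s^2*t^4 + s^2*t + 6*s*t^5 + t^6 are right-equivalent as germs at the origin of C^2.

Yes.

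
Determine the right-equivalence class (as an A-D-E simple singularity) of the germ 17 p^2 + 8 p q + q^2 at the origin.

A1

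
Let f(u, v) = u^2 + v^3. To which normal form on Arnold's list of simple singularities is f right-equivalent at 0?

The Hessian of f at 0 is [[2, 0], [0, 0]] with rank 1, so corank 1. A Groebner basis of the Jacobian ideal J(f) in C{u,v} is {v^2, u}; counting standard monomials gives mu = 2. Corank 1: A-series; mu = 2 gives A_2.

A_{2}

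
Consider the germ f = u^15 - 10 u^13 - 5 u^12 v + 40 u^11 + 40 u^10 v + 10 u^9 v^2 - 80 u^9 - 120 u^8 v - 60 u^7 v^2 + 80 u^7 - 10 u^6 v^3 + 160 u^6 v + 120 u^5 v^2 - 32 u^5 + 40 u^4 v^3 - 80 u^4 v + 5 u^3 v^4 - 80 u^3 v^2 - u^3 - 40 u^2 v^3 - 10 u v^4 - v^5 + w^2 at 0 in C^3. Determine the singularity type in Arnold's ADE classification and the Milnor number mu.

The Hessian of f at 0 is [[0, 0, 0], [0, 0, 0], [0, 0, 2]] with rank 1, so corank 2. A Groebner basis of the Jacobian ideal J(f) in C{u,v,w} is {v^5, u*v^3 + v^4/8, u^2, w}; counting standard monomials gives mu = 8. Corank 2; j^3 = -u^3 is a perfect cube, so E-series; the 5-jet and mu = 8 give E_8.

Type E_{8}, Milnor number mu = 8.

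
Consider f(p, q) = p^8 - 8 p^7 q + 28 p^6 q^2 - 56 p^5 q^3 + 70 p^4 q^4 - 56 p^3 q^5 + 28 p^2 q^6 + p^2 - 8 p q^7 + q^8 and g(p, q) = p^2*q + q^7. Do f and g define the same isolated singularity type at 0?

The Hessian of f at 0 has rank 1. Corank 1: A-series; mu = 7 gives A_7. The Hessian of g at 0 has rank 0. Corank 2; j^3 = p^2*q has shape L^2 M (L != M), so D-series; mu = 8 gives D_8. f is A_7 but g is D_8, hence not right-equivalent.

No.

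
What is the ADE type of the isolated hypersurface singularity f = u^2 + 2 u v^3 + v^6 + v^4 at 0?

The Hessian of f at 0 has rank 1. Corank 1: A-series; mu = 3 gives A_3.

A_3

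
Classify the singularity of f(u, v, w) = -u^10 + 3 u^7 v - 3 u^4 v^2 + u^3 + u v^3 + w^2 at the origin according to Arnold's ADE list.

E_7

The Hessian of f at 0 is [[0, 0, 0], [0, 0, 0], [0, 0, 2]] with rank 1, so corank 2. A Groebner basis of the Jacobian ideal J(f) in C{u,v,w} is {u^3, u*v^2, 3*u^2 + v^3, w}; counting standard monomials gives mu = 7. Corank 2; j^3 = u^3 is a perfect cube, so E-series; the 4-jet and mu = 7 give E_7.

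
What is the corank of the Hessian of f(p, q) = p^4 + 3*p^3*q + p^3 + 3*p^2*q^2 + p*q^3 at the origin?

The Hessian at 0 is [[0, 0], [0, 0]] of rank 0; hence corank 2.

2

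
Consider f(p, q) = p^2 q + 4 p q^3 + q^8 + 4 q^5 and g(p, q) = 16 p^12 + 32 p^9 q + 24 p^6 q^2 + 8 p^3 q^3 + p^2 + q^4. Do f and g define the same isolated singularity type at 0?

No.

The Hessian of f at 0 is [[0, 0], [0, 0]] with rank 0, so corank 2. A Groebner basis of the Jacobian ideal J(f) in C{p,q} is {p^4, p^3*q - p^2 - 2*p*q^2, p^3/2 + p^2*q^2, p*q/2 + q^3}; counting standard monomials gives mu = 9. Corank 2; j^3 = p^2*q has shape L^2 M (L != M), so D-series; mu = 9 gives D_9. The Hessian of g at 0 is [[2, 0], [0, 0]] with rank 1, so corank 1. A Groebner basis of the Jacobian ideal J(g) in C{p,q} is {q^3, p}; counting standard monomials gives mu = 3. Corank 1: A-series; mu = 3 gives A_3. f is D_9 but g is A_3, hence not right-equivalent.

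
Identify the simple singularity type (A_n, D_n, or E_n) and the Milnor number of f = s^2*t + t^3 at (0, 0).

The Hessian of f at 0 is [[0, 0], [0, 0]] with rank 0, so corank 2. A Groebner basis of the Jacobian ideal J(f) in C{s,t} is {t^3, s^2 + 3*t^2, s*t}; counting standard monomials gives mu = 4. Corank 2; j^3 = t*(s^2 + t^2) splits into three distinct lines over C (the quadratic factor has nonzero discriminant), so D_4.

Type D_{4}, Milnor number mu = 4.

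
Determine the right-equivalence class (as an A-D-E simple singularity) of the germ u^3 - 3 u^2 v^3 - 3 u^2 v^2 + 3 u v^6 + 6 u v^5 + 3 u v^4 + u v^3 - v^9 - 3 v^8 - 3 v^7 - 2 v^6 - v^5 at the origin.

E7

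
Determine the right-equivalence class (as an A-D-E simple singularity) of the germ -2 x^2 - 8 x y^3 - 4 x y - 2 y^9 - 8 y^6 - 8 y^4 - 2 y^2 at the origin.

A8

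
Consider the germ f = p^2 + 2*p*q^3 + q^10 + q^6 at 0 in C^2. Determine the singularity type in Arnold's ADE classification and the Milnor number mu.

Type A_{9}, Milnor number mu = 9.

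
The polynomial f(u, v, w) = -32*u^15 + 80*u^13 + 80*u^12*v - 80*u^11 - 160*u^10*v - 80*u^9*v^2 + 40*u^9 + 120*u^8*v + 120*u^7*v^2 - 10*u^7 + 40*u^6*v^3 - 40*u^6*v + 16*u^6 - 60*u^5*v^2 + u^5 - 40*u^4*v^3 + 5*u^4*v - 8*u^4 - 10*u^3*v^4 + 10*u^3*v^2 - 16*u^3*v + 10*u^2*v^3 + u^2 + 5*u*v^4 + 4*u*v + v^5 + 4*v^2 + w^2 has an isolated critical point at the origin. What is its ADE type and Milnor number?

The Hessian of f at 0 has rank 2. Corank 1: A-series; mu = 4 gives A_4.

Type A4, Milnor number mu = 4.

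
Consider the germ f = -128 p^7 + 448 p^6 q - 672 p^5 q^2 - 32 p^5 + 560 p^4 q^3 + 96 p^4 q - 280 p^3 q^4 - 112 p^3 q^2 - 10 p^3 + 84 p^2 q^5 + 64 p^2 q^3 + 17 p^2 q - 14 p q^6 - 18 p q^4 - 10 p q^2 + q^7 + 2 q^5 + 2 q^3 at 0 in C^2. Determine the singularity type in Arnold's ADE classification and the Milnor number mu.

Type D_4, Milnor number mu = 4.

The Hessian of f at 0 has rank 0. Corank 2; j^3 = -(2*p - q)*(5*p^2 - 6*p*q + 2*q^2) splits into three distinct lines over C (the quadratic factor has nonzero discriminant), so D_4.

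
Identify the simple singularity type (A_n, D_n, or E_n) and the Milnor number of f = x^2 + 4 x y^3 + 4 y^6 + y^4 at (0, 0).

Type A3, Milnor number mu = 3.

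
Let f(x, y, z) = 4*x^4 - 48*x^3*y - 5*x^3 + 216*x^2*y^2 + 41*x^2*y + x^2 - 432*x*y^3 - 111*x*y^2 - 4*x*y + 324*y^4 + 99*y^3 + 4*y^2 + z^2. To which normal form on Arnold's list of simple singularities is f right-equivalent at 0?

The Hessian of f at 0 has rank 2. Corank 1: A-series; mu = 2 gives A_2.

A_{2}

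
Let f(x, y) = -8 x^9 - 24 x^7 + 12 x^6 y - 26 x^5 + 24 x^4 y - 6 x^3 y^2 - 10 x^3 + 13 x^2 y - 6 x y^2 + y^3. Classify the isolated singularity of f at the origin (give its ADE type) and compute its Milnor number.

The Hessian of f at 0 is [[0, 0], [0, 0]] with rank 0, so corank 2. A Groebner basis of the Jacobian ideal J(f) in C{x,y} is {y^3, x^2 - 3*y^2/11, x*y - 6*y^2/11}; counting standard monomials gives mu = 4. Corank 2; j^3 = -(2*x - y)*(5*x^2 - 4*x*y + y^2) splits into three distinct lines over C (the quadratic factor has nonzero discriminant), so D_4.

Type D_4, Milnor number mu = 4.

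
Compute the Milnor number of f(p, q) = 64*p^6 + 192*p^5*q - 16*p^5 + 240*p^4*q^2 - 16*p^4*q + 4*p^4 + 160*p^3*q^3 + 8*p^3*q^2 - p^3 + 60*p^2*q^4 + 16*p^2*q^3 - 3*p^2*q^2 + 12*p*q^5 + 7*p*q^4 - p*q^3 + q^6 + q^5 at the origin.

7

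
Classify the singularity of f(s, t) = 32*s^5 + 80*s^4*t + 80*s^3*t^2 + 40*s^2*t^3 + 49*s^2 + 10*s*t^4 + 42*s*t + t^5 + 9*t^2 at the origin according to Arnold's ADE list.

A4

The Hessian of f at 0 has rank 1. Corank 1: A-series; mu = 4 gives A_4.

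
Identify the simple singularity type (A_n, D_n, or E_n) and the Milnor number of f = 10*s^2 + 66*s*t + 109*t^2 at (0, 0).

Type A_1, Milnor number mu = 1.

The Hessian of f at 0 is [[20, 66], [66, 218]] with rank 2, so corank 0. A Groebner basis of the Jacobian ideal J(f) in C{s,t} is {s, t}; counting standard monomials gives mu = 1. Corank 0: nondegenerate Morse point, so A_1.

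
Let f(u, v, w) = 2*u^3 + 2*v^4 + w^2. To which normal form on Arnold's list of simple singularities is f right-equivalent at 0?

E_6

The Hessian of f at 0 has rank 1. Corank 2; j^3 = 2*u^3 is a perfect cube, so E-series; the 4-jet and mu = 6 give E_6.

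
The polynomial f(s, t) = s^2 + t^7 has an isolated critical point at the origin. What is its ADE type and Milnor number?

The Hessian of f at 0 is [[2, 0], [0, 0]] with rank 1, so corank 1. A Groebner basis of the Jacobian ideal J(f) in C{s,t} is {t^6, s}; counting standard monomials gives mu = 6. Corank 1: A-series; mu = 6 gives A_6.

Type A_{6}, Milnor number mu = 6.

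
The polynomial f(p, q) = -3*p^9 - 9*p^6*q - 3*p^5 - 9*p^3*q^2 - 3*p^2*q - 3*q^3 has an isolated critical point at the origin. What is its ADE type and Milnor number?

The Hessian of f at 0 has rank 0. Corank 2; j^3 = -3*q*(p^2 + q^2) splits into three distinct lines over C (the quadratic factor has nonzero discriminant), so D_4.

Type D_4, Milnor number mu = 4.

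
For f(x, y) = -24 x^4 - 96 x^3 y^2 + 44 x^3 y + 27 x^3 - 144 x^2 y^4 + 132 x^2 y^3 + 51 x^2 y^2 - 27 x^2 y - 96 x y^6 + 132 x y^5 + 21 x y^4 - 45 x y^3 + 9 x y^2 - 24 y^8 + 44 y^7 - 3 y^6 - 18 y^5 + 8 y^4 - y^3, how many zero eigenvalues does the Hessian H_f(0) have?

2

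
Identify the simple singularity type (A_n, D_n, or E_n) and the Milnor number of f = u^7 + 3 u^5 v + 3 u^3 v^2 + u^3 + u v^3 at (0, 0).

Type E7, Milnor number mu = 7.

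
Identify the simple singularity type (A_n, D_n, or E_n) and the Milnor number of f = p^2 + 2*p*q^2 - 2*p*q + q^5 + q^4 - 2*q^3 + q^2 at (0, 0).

Type A4, Milnor number mu = 4.

The Hessian of f at 0 is [[2, -2], [-2, 2]] with rank 1, so corank 1. A Groebner basis of the Jacobian ideal J(f) in C{p,q} is {p^2 - 2*p*q - p + q, p + q^2 - q}; counting standard monomials gives mu = 4. Corank 1: A-series; mu = 4 gives A_4.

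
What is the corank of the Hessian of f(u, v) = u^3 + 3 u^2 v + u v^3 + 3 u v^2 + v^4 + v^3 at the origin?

Hessian at 0 has rank 0.

2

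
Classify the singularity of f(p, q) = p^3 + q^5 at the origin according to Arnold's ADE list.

The Hessian of f at 0 has rank 0. Corank 2; j^3 = p^3 is a perfect cube, so E-series; the 5-jet and mu = 8 give E_8.

E_8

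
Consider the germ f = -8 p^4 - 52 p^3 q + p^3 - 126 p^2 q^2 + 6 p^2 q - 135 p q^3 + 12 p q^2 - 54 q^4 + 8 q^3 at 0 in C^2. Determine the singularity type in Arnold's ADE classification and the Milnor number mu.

Type E7, Milnor number mu = 7.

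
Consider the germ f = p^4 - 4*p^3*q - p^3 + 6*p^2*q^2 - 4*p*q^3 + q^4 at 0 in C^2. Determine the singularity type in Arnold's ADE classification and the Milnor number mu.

The Hessian of f at 0 is [[0, 0], [0, 0]] with rank 0, so corank 2. A Groebner basis of the Jacobian ideal J(f) in C{p,q} is {q^4, p*q^2 - q^3/3, p^2}; counting standard monomials gives mu = 6. Corank 2; j^3 = -p^3 is a perfect cube, so E-series; the 4-jet and mu = 6 give E_6.

Type E_6, Milnor number mu = 6.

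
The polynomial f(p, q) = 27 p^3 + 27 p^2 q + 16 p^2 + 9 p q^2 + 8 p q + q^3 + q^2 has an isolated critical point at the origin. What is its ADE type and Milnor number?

Type A2, Milnor number mu = 2.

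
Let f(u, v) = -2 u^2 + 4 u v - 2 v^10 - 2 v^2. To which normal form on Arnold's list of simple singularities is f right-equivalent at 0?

The Hessian of f at 0 is [[-4, 4], [4, -4]] with rank 1, so corank 1. A Groebner basis of the Jacobian ideal J(f) in C{u,v} is {v^9, u - v}; counting standard monomials gives mu = 9. Corank 1: A-series; mu = 9 gives A_9.

A_9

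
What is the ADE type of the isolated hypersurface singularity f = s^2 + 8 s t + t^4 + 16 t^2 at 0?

A_{3}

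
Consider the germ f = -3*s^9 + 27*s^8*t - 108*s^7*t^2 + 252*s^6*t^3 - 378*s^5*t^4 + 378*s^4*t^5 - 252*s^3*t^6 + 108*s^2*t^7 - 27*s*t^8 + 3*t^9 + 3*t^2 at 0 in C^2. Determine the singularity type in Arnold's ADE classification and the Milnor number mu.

Type A8, Milnor number mu = 8.

The Hessian of f at 0 has rank 1. Corank 1: A-series; mu = 8 gives A_8.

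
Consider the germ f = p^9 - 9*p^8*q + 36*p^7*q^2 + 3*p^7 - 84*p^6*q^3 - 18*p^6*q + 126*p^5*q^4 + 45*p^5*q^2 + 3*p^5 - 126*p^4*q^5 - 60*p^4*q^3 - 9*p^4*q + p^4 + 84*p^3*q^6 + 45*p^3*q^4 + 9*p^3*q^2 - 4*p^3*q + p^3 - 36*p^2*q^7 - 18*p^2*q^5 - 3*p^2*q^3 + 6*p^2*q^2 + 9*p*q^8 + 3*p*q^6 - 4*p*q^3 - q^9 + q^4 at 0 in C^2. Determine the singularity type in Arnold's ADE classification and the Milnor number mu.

The Hessian of f at 0 has rank 0. Corank 2; j^3 = p^3 is a perfect cube, so E-series; the 4-jet and mu = 6 give E_6.

Type E_{6}, Milnor number mu = 6.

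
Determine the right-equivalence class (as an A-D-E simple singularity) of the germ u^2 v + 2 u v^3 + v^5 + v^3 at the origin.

D_4

The Hessian of f at 0 has rank 0. Corank 2; j^3 = v*(u^2 + v^2) splits into three distinct lines over C (the quadratic factor has nonzero discriminant), so D_4.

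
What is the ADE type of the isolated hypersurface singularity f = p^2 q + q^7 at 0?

The Hessian of f at 0 has rank 0. Corank 2; j^3 = p^2*q has shape L^2 M (L != M), so D-series; mu = 8 gives D_8.

D8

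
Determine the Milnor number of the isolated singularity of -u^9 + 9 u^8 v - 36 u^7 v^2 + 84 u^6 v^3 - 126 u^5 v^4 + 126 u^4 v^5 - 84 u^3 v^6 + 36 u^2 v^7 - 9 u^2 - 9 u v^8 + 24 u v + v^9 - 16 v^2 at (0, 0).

The Hessian of f at 0 has rank 1. Corank 1: A-series; mu = 8 gives A_8.

8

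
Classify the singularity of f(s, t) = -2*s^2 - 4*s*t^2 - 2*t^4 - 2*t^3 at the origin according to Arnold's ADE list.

The Hessian of f at 0 is [[-4, 0], [0, 0]] with rank 1, so corank 1. A Groebner basis of the Jacobian ideal J(f) in C{s,t} is {t^2, s}; counting standard monomials gives mu = 2. Corank 1: A-series; mu = 2 gives A_2.

A_2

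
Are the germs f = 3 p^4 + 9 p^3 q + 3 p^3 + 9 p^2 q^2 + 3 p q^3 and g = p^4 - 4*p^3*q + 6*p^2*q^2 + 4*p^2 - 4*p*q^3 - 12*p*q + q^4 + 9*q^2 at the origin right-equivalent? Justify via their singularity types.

The Hessian of f at 0 is [[0, 0], [0, 0]] with rank 0, so corank 2. A Groebner basis of the Jacobian ideal J(f) in C{p,q} is {3*p^2 + q^4 + q^3, p^3, p^2*q - p^2 - q^3/3, 2*p^2 + p*q^2 + 2*q^3/3}; counting standard monomials gives mu = 7. Corank 2; j^3 = 3*p^3 is a perfect cube, so E-series; the 4-jet and mu = 7 give E_7. The Hessian of g at 0 is [[8, -12], [-12, 18]] with rank 1, so corank 1. A Groebner basis of the Jacobian ideal J(g) in C{p,q} is {q^3, p - 3*q/2}; counting standard monomials gives mu = 3. Corank 1: A-series; mu = 3 gives A_3. f is E_7 but g is A_3, hence not right-equivalent.

No.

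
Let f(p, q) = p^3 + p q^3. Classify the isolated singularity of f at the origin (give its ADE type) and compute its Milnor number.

Type E_7, Milnor number mu = 7.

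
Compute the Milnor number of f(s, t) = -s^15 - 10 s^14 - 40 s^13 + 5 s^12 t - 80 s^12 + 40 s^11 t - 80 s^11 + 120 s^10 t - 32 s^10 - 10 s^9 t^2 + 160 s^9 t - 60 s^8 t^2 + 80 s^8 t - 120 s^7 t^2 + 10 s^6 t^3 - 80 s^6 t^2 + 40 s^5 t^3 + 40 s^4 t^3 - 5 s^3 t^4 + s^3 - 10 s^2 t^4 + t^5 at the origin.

8

The Hessian of f at 0 is [[0, 0], [0, 0]] with rank 0, so corank 2. A Groebner basis of the Jacobian ideal J(f) in C{s,t} is {t^4, s^2}; counting standard monomials gives mu = 8. Corank 2; j^3 = s^3 is a perfect cube, so E-series; the 5-jet and mu = 8 give E_8.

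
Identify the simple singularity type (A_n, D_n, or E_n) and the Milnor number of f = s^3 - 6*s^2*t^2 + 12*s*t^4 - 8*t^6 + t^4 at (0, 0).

The Hessian of f at 0 has rank 0. Corank 2; j^3 = s^3 is a perfect cube, so E-series; the 4-jet and mu = 6 give E_6.

Type E_{6}, Milnor number mu = 6.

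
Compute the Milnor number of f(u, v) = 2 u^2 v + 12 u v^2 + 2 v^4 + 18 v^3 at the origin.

5

The Hessian of f at 0 has rank 0. Corank 2; j^3 = 2*v*(u + 3*v)^2 has shape L^2 M (L != M), so D-series; mu = 5 gives D_5.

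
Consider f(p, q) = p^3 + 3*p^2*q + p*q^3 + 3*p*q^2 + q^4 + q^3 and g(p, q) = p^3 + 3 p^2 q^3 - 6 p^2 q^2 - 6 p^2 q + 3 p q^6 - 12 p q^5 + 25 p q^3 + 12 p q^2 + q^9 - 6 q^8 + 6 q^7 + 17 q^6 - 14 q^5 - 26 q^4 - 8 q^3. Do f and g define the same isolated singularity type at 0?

Yes.

The Hessian of f at 0 is [[0, 0], [0, 0]] with rank 0, so corank 2. A Groebner basis of the Jacobian ideal J(f) in C{p,q} is {p^3 + 3*p^2*q + 6*p^2 + 12*p*q + 6*q^2, -3*p^2 + p*q^2 - 6*p*q - 3*q^2, 3*p^2 + 6*p*q + q^3 + 3*q^2}; counting standard monomials gives mu = 7. Corank 2; j^3 = (p + q)^3 is a perfect cube, so E-series; the 4-jet and mu = 7 give E_7. The Hessian of g at 0 is [[0, 0], [0, 0]] with rank 0, so corank 2. A Groebner basis of the Jacobian ideal J(g) in C{p,q} is {-p^2/4 + p*q + q^4 - q^3/12 - q^2, p^3 - 11*p^2/2 + 22*p*q - 59*q^3/6 - 22*q^2, p^2*q - 23*p^2/12 + 23*p*q/3 - 167*q^3/36 - 23*q^2/3, -p^2/2 + p*q^2 + 2*p*q - 13*q^3/6 - 2*q^2}; counting standard monomials gives mu = 7. Corank 2; j^3 = (p - 2*q)^3 is a perfect cube, so E-series; the 4-jet and mu = 7 give E_7. Both have type E_7, hence right-equivalent.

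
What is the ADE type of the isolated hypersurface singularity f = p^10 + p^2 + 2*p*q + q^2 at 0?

A9

The Hessian of f at 0 has rank 1. Corank 1: A-series; mu = 9 gives A_9.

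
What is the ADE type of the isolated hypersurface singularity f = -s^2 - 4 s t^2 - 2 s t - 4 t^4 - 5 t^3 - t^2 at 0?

The Hessian of f at 0 is [[-2, -2], [-2, -2]] with rank 1, so corank 1. A Groebner basis of the Jacobian ideal J(f) in C{s,t} is {t^2, s + t}; counting standard monomials gives mu = 2. Corank 1: A-series; mu = 2 gives A_2.

A2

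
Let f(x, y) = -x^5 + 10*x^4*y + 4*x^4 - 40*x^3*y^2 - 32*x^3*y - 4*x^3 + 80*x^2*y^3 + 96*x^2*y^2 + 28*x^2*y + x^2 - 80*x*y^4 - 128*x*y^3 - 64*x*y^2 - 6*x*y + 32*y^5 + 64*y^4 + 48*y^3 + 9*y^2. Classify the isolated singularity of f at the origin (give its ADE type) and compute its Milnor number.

Type A4, Milnor number mu = 4.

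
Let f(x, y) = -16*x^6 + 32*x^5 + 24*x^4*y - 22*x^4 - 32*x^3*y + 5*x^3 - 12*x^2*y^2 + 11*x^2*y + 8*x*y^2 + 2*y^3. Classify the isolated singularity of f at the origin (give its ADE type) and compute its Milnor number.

Type D4, Milnor number mu = 4.

The Hessian of f at 0 has rank 0. Corank 2; j^3 = (x + y)*(5*x^2 + 6*x*y + 2*y^2) splits into three distinct lines over C (the quadratic factor has nonzero discriminant), so D_4.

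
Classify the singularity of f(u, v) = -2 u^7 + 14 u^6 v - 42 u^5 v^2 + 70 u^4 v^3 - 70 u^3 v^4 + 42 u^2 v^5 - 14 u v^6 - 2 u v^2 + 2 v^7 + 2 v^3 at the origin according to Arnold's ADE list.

D_{8}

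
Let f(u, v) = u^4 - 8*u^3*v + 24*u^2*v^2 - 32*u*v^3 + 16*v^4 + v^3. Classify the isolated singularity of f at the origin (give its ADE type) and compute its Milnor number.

Type E_6, Milnor number mu = 6.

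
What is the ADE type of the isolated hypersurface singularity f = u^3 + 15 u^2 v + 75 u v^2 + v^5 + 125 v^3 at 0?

The Hessian of f at 0 has rank 0. Corank 2; j^3 = (u + 5*v)^3 is a perfect cube, so E-series; the 5-jet and mu = 8 give E_8.

E8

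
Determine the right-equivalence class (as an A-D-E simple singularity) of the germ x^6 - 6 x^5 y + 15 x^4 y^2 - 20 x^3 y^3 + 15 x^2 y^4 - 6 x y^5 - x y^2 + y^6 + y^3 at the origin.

D7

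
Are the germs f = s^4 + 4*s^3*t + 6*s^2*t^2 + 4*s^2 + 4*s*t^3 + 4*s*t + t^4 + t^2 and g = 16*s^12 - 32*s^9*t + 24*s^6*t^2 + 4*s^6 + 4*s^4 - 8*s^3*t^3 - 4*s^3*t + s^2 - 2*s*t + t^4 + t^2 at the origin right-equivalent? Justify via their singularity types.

Yes.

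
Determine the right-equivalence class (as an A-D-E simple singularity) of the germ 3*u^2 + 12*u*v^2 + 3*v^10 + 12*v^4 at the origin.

The Hessian of f at 0 has rank 1. Corank 1: A-series; mu = 9 gives A_9.

A9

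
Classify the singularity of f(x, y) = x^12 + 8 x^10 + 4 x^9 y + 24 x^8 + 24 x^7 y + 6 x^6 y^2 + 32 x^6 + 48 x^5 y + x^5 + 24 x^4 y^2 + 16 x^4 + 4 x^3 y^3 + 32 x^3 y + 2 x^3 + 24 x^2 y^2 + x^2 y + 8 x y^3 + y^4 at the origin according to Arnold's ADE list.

D_5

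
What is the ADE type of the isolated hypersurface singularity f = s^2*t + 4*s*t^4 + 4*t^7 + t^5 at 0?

D_{6}

The Hessian of f at 0 has rank 0. Corank 2; j^3 = s^2*t has shape L^2 M (L != M), so D-series; mu = 6 gives D_6.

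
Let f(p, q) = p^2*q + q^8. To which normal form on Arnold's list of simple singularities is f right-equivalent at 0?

The Hessian of f at 0 is [[0, 0], [0, 0]] with rank 0, so corank 2. A Groebner basis of the Jacobian ideal J(f) in C{p,q} is {p^2/8 + q^7, p^3, p*q}; counting standard monomials gives mu = 9. Corank 2; j^3 = p^2*q has shape L^2 M (L != M), so D-series; mu = 9 gives D_9.

D_9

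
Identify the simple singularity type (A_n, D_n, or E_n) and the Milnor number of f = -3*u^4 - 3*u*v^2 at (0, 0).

Type D_5, Milnor number mu = 5.

The Hessian of f at 0 is [[0, 0], [0, 0]] with rank 0, so corank 2. A Groebner basis of the Jacobian ideal J(f) in C{u,v} is {u^3 + v^2/4, v^3, u*v}; counting standard monomials gives mu = 5. Corank 2; j^3 = -3*u*v^2 has shape L^2 M (L != M), so D-series; mu = 5 gives D_5.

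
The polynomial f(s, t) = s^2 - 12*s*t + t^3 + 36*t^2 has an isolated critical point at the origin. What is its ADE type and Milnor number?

Type A_{2}, Milnor number mu = 2.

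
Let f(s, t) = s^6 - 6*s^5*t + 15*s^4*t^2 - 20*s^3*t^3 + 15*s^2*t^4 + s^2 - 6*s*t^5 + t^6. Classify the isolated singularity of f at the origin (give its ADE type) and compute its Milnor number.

Type A5, Milnor number mu = 5.

The Hessian of f at 0 has rank 1. Corank 1: A-series; mu = 5 gives A_5.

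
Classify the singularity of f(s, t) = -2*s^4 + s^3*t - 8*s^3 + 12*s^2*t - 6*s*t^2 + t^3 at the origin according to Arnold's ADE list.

E7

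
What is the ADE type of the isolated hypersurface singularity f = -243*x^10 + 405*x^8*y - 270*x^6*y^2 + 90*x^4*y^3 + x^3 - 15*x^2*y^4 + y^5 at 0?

The Hessian of f at 0 has rank 0. Corank 2; j^3 = x^3 is a perfect cube, so E-series; the 5-jet and mu = 8 give E_8.

E_{8}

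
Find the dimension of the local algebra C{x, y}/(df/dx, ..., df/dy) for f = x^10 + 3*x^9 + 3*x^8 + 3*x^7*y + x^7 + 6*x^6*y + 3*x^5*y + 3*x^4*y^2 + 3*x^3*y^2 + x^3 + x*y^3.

7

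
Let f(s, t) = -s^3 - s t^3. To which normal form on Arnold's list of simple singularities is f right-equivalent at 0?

E_{7}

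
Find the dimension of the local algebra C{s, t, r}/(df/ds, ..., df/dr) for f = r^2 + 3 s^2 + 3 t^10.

9

The Hessian of f at 0 is [[6, 0, 0], [0, 0, 0], [0, 0, 2]] with rank 2, so corank 1. A Groebner basis of the Jacobian ideal J(f) in C{s,t,r} is {t^9, s, r}; counting standard monomials gives mu = 9. Corank 1: A-series; mu = 9 gives A_9.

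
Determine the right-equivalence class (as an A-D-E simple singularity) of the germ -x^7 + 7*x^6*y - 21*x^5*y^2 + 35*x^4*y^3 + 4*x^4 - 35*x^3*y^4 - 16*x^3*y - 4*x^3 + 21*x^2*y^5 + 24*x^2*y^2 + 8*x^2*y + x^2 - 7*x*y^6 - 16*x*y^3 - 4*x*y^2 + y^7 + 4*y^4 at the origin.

The Hessian of f at 0 has rank 1. Corank 1: A-series; mu = 6 gives A_6.

A_{6}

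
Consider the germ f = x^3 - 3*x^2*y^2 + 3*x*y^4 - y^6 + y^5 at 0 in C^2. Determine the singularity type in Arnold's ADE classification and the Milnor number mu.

The Hessian of f at 0 is [[0, 0], [0, 0]] with rank 0, so corank 2. A Groebner basis of the Jacobian ideal J(f) in C{x,y} is {y^4, x^3, -x^2/2 + x*y^2}; counting standard monomials gives mu = 8. Corank 2; j^3 = x^3 is a perfect cube, so E-series; the 5-jet and mu = 8 give E_8.

Type E_{8}, Milnor number mu = 8.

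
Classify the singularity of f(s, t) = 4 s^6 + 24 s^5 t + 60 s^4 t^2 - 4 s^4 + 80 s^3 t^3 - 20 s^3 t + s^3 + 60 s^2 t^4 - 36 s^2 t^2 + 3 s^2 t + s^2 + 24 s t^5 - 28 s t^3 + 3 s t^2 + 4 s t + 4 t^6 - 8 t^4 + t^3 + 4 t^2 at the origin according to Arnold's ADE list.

A_{2}

The Hessian of f at 0 has rank 1. Corank 1: A-series; mu = 2 gives A_2.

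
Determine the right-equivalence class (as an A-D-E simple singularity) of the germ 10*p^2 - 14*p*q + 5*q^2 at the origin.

A1

The Hessian of f at 0 has rank 2. Corank 0: nondegenerate Morse point, so A_1.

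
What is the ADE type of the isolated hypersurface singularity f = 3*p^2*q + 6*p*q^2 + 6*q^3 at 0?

D_{4}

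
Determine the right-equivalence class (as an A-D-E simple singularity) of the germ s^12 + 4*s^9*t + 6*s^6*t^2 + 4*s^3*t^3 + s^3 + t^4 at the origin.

E_{6}

The Hessian of f at 0 is [[0, 0], [0, 0]] with rank 0, so corank 2. A Groebner basis of the Jacobian ideal J(f) in C{s,t} is {t^3, s^2}; counting standard monomials gives mu = 6. Corank 2; j^3 = s^3 is a perfect cube, so E-series; the 4-jet and mu = 6 give E_6.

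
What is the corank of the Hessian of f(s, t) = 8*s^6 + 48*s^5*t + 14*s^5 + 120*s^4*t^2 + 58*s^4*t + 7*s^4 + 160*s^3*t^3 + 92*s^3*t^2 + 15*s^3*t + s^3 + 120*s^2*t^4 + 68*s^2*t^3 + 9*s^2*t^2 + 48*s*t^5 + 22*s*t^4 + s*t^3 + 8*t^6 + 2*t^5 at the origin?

The Hessian at 0 is [[0, 0], [0, 0]] of rank 0; hence corank 2.

2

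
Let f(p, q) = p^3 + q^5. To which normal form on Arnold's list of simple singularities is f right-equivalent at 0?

E8

The Hessian of f at 0 has rank 0. Corank 2; j^3 = p^3 is a perfect cube, so E-series; the 5-jet and mu = 8 give E_8.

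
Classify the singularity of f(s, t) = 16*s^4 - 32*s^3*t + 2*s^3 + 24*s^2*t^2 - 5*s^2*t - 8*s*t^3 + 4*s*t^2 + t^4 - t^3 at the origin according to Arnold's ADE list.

D5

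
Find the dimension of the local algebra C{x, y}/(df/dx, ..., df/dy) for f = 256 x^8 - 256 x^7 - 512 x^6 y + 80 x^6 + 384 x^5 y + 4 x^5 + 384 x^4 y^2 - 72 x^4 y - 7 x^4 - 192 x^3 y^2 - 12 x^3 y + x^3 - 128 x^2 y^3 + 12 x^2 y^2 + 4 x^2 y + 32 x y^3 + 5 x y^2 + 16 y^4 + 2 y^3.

5

The Hessian of f at 0 has rank 0. Corank 2; j^3 = (x + y)^2*(x + 2*y) has shape L^2 M (L != M), so D-series; mu = 5 gives D_5.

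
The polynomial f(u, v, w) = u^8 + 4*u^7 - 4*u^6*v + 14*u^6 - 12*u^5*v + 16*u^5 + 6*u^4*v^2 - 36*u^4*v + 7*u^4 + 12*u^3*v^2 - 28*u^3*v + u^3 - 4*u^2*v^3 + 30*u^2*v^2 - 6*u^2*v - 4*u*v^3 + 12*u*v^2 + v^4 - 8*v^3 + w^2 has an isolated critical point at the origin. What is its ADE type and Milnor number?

The Hessian of f at 0 has rank 1. Corank 2; j^3 = (u - 2*v)^3 is a perfect cube, so E-series; the 4-jet and mu = 6 give E_6.

Type E_{6}, Milnor number mu = 6.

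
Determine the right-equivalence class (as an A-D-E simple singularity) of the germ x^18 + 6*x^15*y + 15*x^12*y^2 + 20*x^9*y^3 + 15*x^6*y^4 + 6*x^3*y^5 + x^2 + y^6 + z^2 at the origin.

A_5

The Hessian of f at 0 is [[2, 0, 0], [0, 0, 0], [0, 0, 2]] with rank 2, so corank 1. A Groebner basis of the Jacobian ideal J(f) in C{x,y,z} is {y^5, x, z}; counting standard monomials gives mu = 5. Corank 1: A-series; mu = 5 gives A_5.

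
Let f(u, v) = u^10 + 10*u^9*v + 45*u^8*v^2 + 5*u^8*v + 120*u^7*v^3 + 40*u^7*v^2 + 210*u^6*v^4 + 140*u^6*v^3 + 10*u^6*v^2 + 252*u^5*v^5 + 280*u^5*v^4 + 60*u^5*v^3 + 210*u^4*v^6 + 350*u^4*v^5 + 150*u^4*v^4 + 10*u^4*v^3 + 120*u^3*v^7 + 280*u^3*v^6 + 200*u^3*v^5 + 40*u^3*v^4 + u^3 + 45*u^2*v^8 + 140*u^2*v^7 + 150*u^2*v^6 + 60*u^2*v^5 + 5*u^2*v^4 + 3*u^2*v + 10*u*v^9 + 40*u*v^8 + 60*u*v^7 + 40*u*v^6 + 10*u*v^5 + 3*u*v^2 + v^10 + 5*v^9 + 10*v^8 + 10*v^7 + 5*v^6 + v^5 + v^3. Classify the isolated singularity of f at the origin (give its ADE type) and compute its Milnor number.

Type E_8, Milnor number mu = 8.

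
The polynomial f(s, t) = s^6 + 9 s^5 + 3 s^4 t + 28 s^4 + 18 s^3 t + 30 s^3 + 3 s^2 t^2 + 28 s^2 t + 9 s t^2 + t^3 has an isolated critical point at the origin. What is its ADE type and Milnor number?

Type D_4, Milnor number mu = 4.

The Hessian of f at 0 has rank 0. Corank 2; j^3 = (3*s + t)*(10*s^2 + 6*s*t + t^2) splits into three distinct lines over C (the quadratic factor has nonzero discriminant), so D_4.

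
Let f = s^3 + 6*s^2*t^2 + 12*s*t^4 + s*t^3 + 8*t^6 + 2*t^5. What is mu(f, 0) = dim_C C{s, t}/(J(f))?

7

The Hessian of f at 0 is [[0, 0], [0, 0]] with rank 0, so corank 2. A Groebner basis of the Jacobian ideal J(f) in C{s,t} is {-s^2/4 + t^4 - t^3/12, s^3, s^2*t + s^2/12 + t^3/36, s^2/2 + s*t^2 + t^3/6}; counting standard monomials gives mu = 7. Corank 2; j^3 = s^3 is a perfect cube, so E-series; the 4-jet and mu = 7 give E_7.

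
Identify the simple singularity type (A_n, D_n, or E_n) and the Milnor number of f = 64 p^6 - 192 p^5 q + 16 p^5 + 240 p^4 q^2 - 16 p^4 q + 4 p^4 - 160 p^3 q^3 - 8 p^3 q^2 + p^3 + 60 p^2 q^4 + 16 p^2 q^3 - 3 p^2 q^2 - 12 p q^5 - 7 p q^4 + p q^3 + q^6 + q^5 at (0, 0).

The Hessian of f at 0 has rank 0. Corank 2; j^3 = p^3 is a perfect cube, so E-series; the 4-jet and mu = 7 give E_7.

Type E_7, Milnor number mu = 7.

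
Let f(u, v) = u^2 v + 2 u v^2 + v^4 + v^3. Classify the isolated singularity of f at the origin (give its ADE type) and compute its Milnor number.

Type D_{5}, Milnor number mu = 5.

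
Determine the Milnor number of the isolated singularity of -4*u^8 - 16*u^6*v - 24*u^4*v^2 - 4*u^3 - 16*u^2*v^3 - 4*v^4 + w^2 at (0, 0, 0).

6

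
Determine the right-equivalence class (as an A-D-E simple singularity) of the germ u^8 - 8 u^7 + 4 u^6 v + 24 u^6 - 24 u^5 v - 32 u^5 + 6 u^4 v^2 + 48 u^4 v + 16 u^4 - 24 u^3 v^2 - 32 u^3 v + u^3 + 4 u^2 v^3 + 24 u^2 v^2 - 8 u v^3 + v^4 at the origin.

E_6

The Hessian of f at 0 is [[0, 0], [0, 0]] with rank 0, so corank 2. A Groebner basis of the Jacobian ideal J(f) in C{u,v} is {v^4, u*v^2 - v^3/6, u^2}; counting standard monomials gives mu = 6. Corank 2; j^3 = u^3 is a perfect cube, so E-series; the 4-jet and mu = 6 give E_6.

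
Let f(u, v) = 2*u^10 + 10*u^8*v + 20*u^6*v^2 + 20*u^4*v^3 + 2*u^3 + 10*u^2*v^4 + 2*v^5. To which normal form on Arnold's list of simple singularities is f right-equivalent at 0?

The Hessian of f at 0 is [[0, 0], [0, 0]] with rank 0, so corank 2. A Groebner basis of the Jacobian ideal J(f) in C{u,v} is {v^4, u^2}; counting standard monomials gives mu = 8. Corank 2; j^3 = 2*u^3 is a perfect cube, so E-series; the 5-jet and mu = 8 give E_8.

E8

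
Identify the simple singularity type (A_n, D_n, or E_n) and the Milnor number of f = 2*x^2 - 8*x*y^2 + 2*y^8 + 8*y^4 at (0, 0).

Type A_{7}, Milnor number mu = 7.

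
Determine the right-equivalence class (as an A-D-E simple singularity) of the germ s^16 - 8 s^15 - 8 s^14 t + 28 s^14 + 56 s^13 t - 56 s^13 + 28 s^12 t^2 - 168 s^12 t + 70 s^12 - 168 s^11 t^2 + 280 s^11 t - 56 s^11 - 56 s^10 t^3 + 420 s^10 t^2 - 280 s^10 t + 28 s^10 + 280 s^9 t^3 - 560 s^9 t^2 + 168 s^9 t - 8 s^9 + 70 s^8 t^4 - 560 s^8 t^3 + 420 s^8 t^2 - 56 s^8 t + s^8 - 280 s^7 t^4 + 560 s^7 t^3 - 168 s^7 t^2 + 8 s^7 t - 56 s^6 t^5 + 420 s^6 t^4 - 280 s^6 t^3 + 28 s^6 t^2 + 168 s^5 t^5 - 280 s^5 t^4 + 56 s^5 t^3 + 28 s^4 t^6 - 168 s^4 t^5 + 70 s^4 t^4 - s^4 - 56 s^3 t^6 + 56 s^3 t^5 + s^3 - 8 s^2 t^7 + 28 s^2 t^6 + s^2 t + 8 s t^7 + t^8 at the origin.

D_9

The Hessian of f at 0 has rank 0. Corank 2; j^3 = s^2*(s + t) has shape L^2 M (L != M), so D-series; mu = 9 gives D_9.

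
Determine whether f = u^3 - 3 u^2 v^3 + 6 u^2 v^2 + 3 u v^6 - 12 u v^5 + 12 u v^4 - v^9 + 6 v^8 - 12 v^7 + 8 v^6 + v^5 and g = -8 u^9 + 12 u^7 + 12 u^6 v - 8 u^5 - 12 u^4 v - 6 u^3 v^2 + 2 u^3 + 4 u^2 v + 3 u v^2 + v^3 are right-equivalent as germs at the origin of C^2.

The Hessian of f at 0 is [[0, 0], [0, 0]] with rank 0, so corank 2. A Groebner basis of the Jacobian ideal J(f) in C{u,v} is {-u^2/2 + u*v^3 - 2*u*v^2, v^4, u^3, u^2*v + 2*u^2 + 8*u*v^2}; counting standard monomials gives mu = 8. Corank 2; j^3 = u^3 is a perfect cube, so E-series; the 5-jet and mu = 8 give E_8. The Hessian of g at 0 is [[0, 0], [0, 0]] with rank 0, so corank 2. A Groebner basis of the Jacobian ideal J(g) in C{u,v} is {v^3, u^2 - 3*v^2/2, u*v + 3*v^2/2}; counting standard monomials gives mu = 4. Corank 2; j^3 = (u + v)*(2*u^2 + 2*u*v + v^2) splits into three distinct lines over C (the quadratic factor has nonzero discriminant), so D_4. f is E_8 but g is D_4, hence not right-equivalent.

No.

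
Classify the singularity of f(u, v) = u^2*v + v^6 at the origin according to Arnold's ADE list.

The Hessian of f at 0 is [[0, 0], [0, 0]] with rank 0, so corank 2. A Groebner basis of the Jacobian ideal J(f) in C{u,v} is {u^2/6 + v^5, u^3, u*v}; counting standard monomials gives mu = 7. Corank 2; j^3 = u^2*v has shape L^2 M (L != M), so D-series; mu = 7 gives D_7.

D_7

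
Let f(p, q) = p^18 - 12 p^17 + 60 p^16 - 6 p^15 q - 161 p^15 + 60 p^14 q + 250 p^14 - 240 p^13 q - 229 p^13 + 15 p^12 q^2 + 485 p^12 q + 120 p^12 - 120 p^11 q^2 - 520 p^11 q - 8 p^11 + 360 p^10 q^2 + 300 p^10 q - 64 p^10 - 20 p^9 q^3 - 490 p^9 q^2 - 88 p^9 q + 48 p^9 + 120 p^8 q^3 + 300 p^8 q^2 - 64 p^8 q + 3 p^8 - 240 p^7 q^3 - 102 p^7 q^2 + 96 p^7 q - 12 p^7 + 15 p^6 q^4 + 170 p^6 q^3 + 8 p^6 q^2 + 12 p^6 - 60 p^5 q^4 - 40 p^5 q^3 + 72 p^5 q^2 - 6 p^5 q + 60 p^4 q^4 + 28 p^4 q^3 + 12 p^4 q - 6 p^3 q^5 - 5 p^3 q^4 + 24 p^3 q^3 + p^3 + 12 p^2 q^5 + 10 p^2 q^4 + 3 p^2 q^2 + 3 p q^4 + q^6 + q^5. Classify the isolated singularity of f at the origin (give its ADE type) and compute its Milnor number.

The Hessian of f at 0 has rank 0. Corank 2; j^3 = p^3 is a perfect cube, so E-series; the 5-jet and mu = 8 give E_8.

Type E8, Milnor number mu = 8.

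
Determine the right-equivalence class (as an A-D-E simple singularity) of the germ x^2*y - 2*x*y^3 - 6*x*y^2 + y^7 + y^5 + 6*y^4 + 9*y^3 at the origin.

The Hessian of f at 0 has rank 0. Corank 2; j^3 = y*(x - 3*y)^2 has shape L^2 M (L != M), so D-series; mu = 8 gives D_8.

D8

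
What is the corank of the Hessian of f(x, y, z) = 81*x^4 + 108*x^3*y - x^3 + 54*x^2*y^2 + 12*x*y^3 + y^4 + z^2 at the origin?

Hessian at 0 has rank 1.

2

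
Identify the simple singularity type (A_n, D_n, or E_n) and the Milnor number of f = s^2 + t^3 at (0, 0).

Type A_{2}, Milnor number mu = 2.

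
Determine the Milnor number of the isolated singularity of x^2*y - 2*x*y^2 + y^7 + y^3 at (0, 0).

8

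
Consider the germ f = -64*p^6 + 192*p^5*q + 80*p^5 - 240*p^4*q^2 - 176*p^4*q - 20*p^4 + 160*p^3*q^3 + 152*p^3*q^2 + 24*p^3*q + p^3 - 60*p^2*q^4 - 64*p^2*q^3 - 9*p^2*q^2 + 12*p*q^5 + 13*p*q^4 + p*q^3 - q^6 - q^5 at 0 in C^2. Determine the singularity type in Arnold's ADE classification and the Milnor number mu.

Type E7, Milnor number mu = 7.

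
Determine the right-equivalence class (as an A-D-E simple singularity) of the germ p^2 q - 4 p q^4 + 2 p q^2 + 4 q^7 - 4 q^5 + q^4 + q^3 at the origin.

D_5

The Hessian of f at 0 has rank 0. Corank 2; j^3 = q*(p + q)^2 has shape L^2 M (L != M), so D-series; mu = 5 gives D_5.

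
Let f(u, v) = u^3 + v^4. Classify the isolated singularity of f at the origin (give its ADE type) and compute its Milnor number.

The Hessian of f at 0 has rank 0. Corank 2; j^3 = u^3 is a perfect cube, so E-series; the 4-jet and mu = 6 give E_6.

Type E_{6}, Milnor number mu = 6.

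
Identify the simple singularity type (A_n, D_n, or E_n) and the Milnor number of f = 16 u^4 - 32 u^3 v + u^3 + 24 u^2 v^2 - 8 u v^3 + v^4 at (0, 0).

The Hessian of f at 0 is [[0, 0], [0, 0]] with rank 0, so corank 2. A Groebner basis of the Jacobian ideal J(f) in C{u,v} is {v^4, u*v^2 - v^3/6, u^2}; counting standard monomials gives mu = 6. Corank 2; j^3 = u^3 is a perfect cube, so E-series; the 4-jet and mu = 6 give E_6.

Type E6, Milnor number mu = 6.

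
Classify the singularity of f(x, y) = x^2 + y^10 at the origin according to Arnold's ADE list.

The Hessian of f at 0 has rank 1. Corank 1: A-series; mu = 9 gives A_9.

A9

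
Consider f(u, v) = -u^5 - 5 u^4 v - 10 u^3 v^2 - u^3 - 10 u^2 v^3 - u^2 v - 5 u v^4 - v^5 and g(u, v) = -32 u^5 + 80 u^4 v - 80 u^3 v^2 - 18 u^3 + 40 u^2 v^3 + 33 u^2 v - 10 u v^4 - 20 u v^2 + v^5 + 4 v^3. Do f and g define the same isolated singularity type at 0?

The Hessian of f at 0 has rank 0. Corank 2; j^3 = -u^2*(u + v) has shape L^2 M (L != M), so D-series; mu = 6 gives D_6. The Hessian of g at 0 has rank 0. Corank 2; j^3 = -(2*u - v)*(3*u - 2*v)^2 has shape L^2 M (L != M), so D-series; mu = 6 gives D_6. Both have type D_6, hence right-equivalent.

Yes.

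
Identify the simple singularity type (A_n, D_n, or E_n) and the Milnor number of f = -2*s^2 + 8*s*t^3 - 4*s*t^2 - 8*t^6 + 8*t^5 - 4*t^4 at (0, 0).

Type A3, Milnor number mu = 3.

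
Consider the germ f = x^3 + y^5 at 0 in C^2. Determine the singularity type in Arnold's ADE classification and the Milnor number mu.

Type E8, Milnor number mu = 8.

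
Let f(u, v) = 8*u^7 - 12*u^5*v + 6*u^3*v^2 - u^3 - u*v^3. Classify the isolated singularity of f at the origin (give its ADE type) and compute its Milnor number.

Type E_7, Milnor number mu = 7.

The Hessian of f at 0 is [[0, 0], [0, 0]] with rank 0, so corank 2. A Groebner basis of the Jacobian ideal J(f) in C{u,v} is {u^3, u*v^2, 3*u^2 + v^3}; counting standard monomials gives mu = 7. Corank 2; j^3 = -u^3 is a perfect cube, so E-series; the 4-jet and mu = 7 give E_7.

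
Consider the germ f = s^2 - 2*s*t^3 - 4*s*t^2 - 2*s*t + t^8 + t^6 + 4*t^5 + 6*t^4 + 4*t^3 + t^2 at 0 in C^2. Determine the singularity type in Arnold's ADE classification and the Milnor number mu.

Type A7, Milnor number mu = 7.

The Hessian of f at 0 has rank 1. Corank 1: A-series; mu = 7 gives A_7.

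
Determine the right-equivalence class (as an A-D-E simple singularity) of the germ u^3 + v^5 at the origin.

E_{8}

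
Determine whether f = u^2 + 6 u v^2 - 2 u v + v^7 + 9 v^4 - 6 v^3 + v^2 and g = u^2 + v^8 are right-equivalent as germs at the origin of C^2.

No.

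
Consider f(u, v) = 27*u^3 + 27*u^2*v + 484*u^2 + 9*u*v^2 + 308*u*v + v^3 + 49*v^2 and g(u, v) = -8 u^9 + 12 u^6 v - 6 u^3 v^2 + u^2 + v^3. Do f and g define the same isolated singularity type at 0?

The Hessian of f at 0 has rank 1. Corank 1: A-series; mu = 2 gives A_2. The Hessian of g at 0 has rank 1. Corank 1: A-series; mu = 2 gives A_2. Both have type A_2, hence right-equivalent.

Yes.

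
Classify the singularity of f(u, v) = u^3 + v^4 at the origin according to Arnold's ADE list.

E_6

The Hessian of f at 0 has rank 0. Corank 2; j^3 = u^3 is a perfect cube, so E-series; the 4-jet and mu = 6 give E_6.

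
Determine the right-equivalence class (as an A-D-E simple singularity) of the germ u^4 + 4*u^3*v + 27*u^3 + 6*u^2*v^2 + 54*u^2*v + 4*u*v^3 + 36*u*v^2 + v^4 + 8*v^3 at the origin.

E6

The Hessian of f at 0 has rank 0. Corank 2; j^3 = (3*u + 2*v)^3 is a perfect cube, so E-series; the 4-jet and mu = 6 give E_6.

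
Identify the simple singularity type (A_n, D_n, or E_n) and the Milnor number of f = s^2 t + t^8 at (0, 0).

Type D_9, Milnor number mu = 9.

The Hessian of f at 0 has rank 0. Corank 2; j^3 = s^2*t has shape L^2 M (L != M), so D-series; mu = 9 gives D_9.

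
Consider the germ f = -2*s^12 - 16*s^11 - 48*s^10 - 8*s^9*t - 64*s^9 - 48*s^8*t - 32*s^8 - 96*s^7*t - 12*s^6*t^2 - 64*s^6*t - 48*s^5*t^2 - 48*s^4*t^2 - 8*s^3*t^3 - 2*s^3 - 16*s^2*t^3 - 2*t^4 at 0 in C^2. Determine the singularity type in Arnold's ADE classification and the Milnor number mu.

Type E_{6}, Milnor number mu = 6.

The Hessian of f at 0 is [[0, 0], [0, 0]] with rank 0, so corank 2. A Groebner basis of the Jacobian ideal J(f) in C{s,t} is {t^3, s^2}; counting standard monomials gives mu = 6. Corank 2; j^3 = -2*s^3 is a perfect cube, so E-series; the 4-jet and mu = 6 give E_6.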